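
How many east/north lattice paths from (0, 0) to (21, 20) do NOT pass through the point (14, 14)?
Number of paths = 200288851620

Total paths from (0, 0) to (21, 20): C(41, 21) = 269128937220. Paths through (14, 14): (paths (0, 0) → (14, 14)) × (paths (14, 14) → (21, 20)) = C(28, 14) · C(13, 7) = 40116600 · 1716 = 68840085600. Avoidance count = 269128937220 − 68840085600 = 200288851620.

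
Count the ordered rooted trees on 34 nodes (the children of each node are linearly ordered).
C_33 = 212336130412243110

These ordered rooted trees are counted by the Catalan number C_n = (1/(n + 1)) · C(2n, n). For n = 33: C_33 = (1/34) · C(66, 33) = 7219428434016265740/34 = 212336130412243110.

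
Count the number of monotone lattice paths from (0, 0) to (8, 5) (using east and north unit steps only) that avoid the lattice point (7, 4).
Number of paths = 627

Total paths from (0, 0) to (8, 5): C(13, 8) = 1287. Paths through (7, 4): (paths (0, 0) → (7, 4)) × (paths (7, 4) → (8, 5)) = C(11, 7) · C(2, 1) = 330 · 2 = 660. Avoidance count = 1287 − 660 = 627.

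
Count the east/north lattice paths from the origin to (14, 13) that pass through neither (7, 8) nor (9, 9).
Number of paths = 11268090

Inclusion–exclusion. Total paths: C(27, 14) = 20058300. Through P₁: C(15, 7)·C(12, 7) = 5096520. Through P₂: C(18, 9)·C(9, 5) = 6126120. Since P₁ is strictly southwest of P₂, a monotone path through both must visit P₁ then P₂; paths through both = C(15, 7)·C(3, 2)·C(9, 5) = 2432430. Avoid both = 20058300 − 5096520 − 6126120 + 2432430 = 11268090.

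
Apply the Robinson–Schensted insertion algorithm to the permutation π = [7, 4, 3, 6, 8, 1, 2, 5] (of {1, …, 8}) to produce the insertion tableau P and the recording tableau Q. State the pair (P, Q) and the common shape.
P = [1, 2, 5] / [3, 6, 8] / [4] / [7];  Q = [1, 4, 5] / [2, 7, 8] / [3] / [6];  common shape = (3, 3, 1, 1)

Row-insert the values π_1, π_2, … into P one at a time, bumping the leftmost entry strictly greater than the inserted value down to the next row. The recording tableau Q records, in position (i, j), the step at which that cell was added to P.
  Insert 7 (step 1): P = [7];  Q = [1]
  Insert 4 (step 2): P = [4] / [7];  Q = [1] / [2]
  Insert 3 (step 3): P = [3] / [4] / [7];  Q = [1] / [2] / [3]
  Insert 6 (step 4): P = [3, 6] / [4] / [7];  Q = [1, 4] / [2] / [3]
  Insert 8 (step 5): P = [3, 6, 8] / [4] / [7];  Q = [1, 4, 5] / [2] / [3]
  Insert 1 (step 6): P = [1, 6, 8] / [3] / [4] / [7];  Q = [1, 4, 5] / [2] / [3] / [6]
  Insert 2 (step 7): P = [1, 2, 8] / [3, 6] / [4] / [7];  Q = [1, 4, 5] / [2, 7] / [3] / [6]
  Insert 5 (step 8): P = [1, 2, 5] / [3, 6, 8] / [4] / [7];  Q = [1, 4, 5] / [2, 7, 8] / [3] / [6]
Final shape: (3, 3, 1, 1).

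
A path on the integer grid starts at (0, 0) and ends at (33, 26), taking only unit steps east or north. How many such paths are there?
Number of paths = 39602161018878633

A monotone lattice path from (0, 0) to (33, 26) consists of 33 east steps and 26 north steps in some order, so it is determined by which 33 of the 59 steps are east. The count is C(59, 33) = 39602161018878633.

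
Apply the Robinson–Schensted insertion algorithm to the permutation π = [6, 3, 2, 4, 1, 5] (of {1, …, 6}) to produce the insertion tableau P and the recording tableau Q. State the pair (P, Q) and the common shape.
P = [1, 4, 5] / [2] / [3] / [6];  Q = [1, 4, 6] / [2] / [3] / [5];  common shape = (3, 1, 1, 1)

Row-insert the values π_1, π_2, … into P one at a time, bumping the leftmost entry strictly greater than the inserted value down to the next row. The recording tableau Q records, in position (i, j), the step at which that cell was added to P.
  Insert 6 (step 1): P = [6];  Q = [1]
  Insert 3 (step 2): P = [3] / [6];  Q = [1] / [2]
  Insert 2 (step 3): P = [2] / [3] / [6];  Q = [1] / [2] / [3]
  Insert 4 (step 4): P = [2, 4] / [3] / [6];  Q = [1, 4] / [2] / [3]
  Insert 1 (step 5): P = [1, 4] / [2] / [3] / [6];  Q = [1, 4] / [2] / [3] / [5]
  Insert 5 (step 6): P = [1, 4, 5] / [2] / [3] / [6];  Q = [1, 4, 6] / [2] / [3] / [5]
Final shape: (3, 1, 1, 1).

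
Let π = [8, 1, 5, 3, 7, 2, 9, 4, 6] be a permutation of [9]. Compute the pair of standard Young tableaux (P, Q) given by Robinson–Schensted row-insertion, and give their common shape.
P = [1, 2, 4, 6] / [3, 7, 9] / [5] / [8];  Q = [1, 3, 5, 7] / [2, 8, 9] / [4] / [6];  common shape = (4, 3, 1, 1)

Row-insert the values π_1, π_2, … into P one at a time, bumping the leftmost entry strictly greater than the inserted value down to the next row. The recording tableau Q records, in position (i, j), the step at which that cell was added to P.
  Insert 8 (step 1): P = [8];  Q = [1]
  Insert 1 (step 2): P = [1] / [8];  Q = [1] / [2]
  Insert 5 (step 3): P = [1, 5] / [8];  Q = [1, 3] / [2]
  Insert 3 (step 4): P = [1, 3] / [5] / [8];  Q = [1, 3] / [2] / [4]
  Insert 7 (step 5): P = [1, 3, 7] / [5] / [8];  Q = [1, 3, 5] / [2] / [4]
  Insert 2 (step 6): P = [1, 2, 7] / [3] / [5] / [8];  Q = [1, 3, 5] / [2] / [4] / [6]
  Insert 9 (step 7): P = [1, 2, 7, 9] / [3] / [5] / [8];  Q = [1, 3, 5, 7] / [2] / [4] / [6]
  Insert 4 (step 8): P = [1, 2, 4, 9] / [3, 7] / [5] / [8];  Q = [1, 3, 5, 7] / [2, 8] / [4] / [6]
  Insert 6 (step 9): P = [1, 2, 4, 6] / [3, 7, 9] / [5] / [8];  Q = [1, 3, 5, 7] / [2, 8, 9] / [4] / [6]
Final shape: (4, 3, 1, 1).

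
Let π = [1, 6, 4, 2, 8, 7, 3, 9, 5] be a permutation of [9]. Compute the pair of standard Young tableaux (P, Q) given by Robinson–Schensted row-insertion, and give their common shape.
P = [1, 2, 3, 5] / [4, 7, 9] / [6, 8];  Q = [1, 2, 5, 8] / [3, 6, 9] / [4, 7];  common shape = (4, 3, 2)

Row-insert the values π_1, π_2, … into P one at a time, bumping the leftmost entry strictly greater than the inserted value down to the next row. The recording tableau Q records, in position (i, j), the step at which that cell was added to P.
  Insert 1 (step 1): P = [1];  Q = [1]
  Insert 6 (step 2): P = [1, 6];  Q = [1, 2]
  Insert 4 (step 3): P = [1, 4] / [6];  Q = [1, 2] / [3]
  Insert 2 (step 4): P = [1, 2] / [4] / [6];  Q = [1, 2] / [3] / [4]
  Insert 8 (step 5): P = [1, 2, 8] / [4] / [6];  Q = [1, 2, 5] / [3] / [4]
  Insert 7 (step 6): P = [1, 2, 7] / [4, 8] / [6];  Q = [1, 2, 5] / [3, 6] / [4]
  Insert 3 (step 7): P = [1, 2, 3] / [4, 7] / [6, 8];  Q = [1, 2, 5] / [3, 6] / [4, 7]
  Insert 9 (step 8): P = [1, 2, 3, 9] / [4, 7] / [6, 8];  Q = [1, 2, 5, 8] / [3, 6] / [4, 7]
  Insert 5 (step 9): P = [1, 2, 3, 5] / [4, 7, 9] / [6, 8];  Q = [1, 2, 5, 8] / [3, 6, 9] / [4, 7]
Final shape: (4, 3, 2).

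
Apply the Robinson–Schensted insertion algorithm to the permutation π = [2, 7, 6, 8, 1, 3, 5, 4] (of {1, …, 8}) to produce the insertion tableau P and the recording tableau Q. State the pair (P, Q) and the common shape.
P = [1, 3, 4] / [2, 5, 8] / [6] / [7];  Q = [1, 2, 4] / [3, 6, 7] / [5] / [8];  common shape = (3, 3, 1, 1)

Row-insert the values π_1, π_2, … into P one at a time, bumping the leftmost entry strictly greater than the inserted value down to the next row. The recording tableau Q records, in position (i, j), the step at which that cell was added to P.
  Insert 2 (step 1): P = [2];  Q = [1]
  Insert 7 (step 2): P = [2, 7];  Q = [1, 2]
  Insert 6 (step 3): P = [2, 6] / [7];  Q = [1, 2] / [3]
  Insert 8 (step 4): P = [2, 6, 8] / [7];  Q = [1, 2, 4] / [3]
  Insert 1 (step 5): P = [1, 6, 8] / [2] / [7];  Q = [1, 2, 4] / [3] / [5]
  Insert 3 (step 6): P = [1, 3, 8] / [2, 6] / [7];  Q = [1, 2, 4] / [3, 6] / [5]
  Insert 5 (step 7): P = [1, 3, 5] / [2, 6, 8] / [7];  Q = [1, 2, 4] / [3, 6, 7] / [5]
  Insert 4 (step 8): P = [1, 3, 4] / [2, 5, 8] / [6] / [7];  Q = [1, 2, 4] / [3, 6, 7] / [5] / [8]
Final shape: (3, 3, 1, 1).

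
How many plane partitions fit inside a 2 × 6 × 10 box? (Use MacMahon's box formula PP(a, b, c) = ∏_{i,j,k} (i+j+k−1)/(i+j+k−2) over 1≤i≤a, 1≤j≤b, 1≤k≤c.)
PP(2, 6, 10) = 14158144

Evaluate the triple product over i = 1..2, j = 1..6, k = 1..10. The factors are (2/1) · (3/2) · (4/3) · (5/4) · (6/5) · (7/6) · (8/7) · (9/8) · … (120 factors total). The numerators and denominators telescope so the product is an integer; carrying out the multiplication exactly gives PP(2, 6, 10) = 14158144.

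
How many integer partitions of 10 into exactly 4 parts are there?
p(10, 4 parts) = 9

Partitions of n into exactly k parts ↔ partitions of n − k into at most k parts (subtract 1 from each part). For n = 10, k = 4, the partitions are: 7+1+1+1, 6+2+1+1, 5+3+1+1, 5+2+2+1, 4+4+1+1, 4+3+2+1, 4+2+2+2, 3+3+3+1, 3+3+2+2. Count = 9.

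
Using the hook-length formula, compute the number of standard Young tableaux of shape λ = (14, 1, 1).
# SYT of shape (14, 1, 1) = 105

Hook-length formula: f^λ = n! / Π hook(c), product over all cells c of the Young diagram. For λ = (14, 1, 1), n = 16 boxes. Hook lengths by row (left-to-right, top-to-bottom): [16, 13, 12, 11, 10, 9, 8, 7, 6, 5, 4, 3, 2, 1]; [2]; [1]. Product of hooks = 199264665600. So f^λ = 16! / 199264665600 = 20922789888000 / 199264665600 = 105.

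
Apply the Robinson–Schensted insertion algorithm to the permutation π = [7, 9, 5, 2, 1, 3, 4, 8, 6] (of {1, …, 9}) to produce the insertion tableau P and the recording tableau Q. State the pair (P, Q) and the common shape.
P = [1, 3, 4, 6] / [2, 8] / [5, 9] / [7];  Q = [1, 2, 7, 8] / [3, 6] / [4, 9] / [5];  common shape = (4, 2, 2, 1)

Row-insert the values π_1, π_2, … into P one at a time, bumping the leftmost entry strictly greater than the inserted value down to the next row. The recording tableau Q records, in position (i, j), the step at which that cell was added to P.
  Insert 7 (step 1): P = [7];  Q = [1]
  Insert 9 (step 2): P = [7, 9];  Q = [1, 2]
  Insert 5 (step 3): P = [5, 9] / [7];  Q = [1, 2] / [3]
  Insert 2 (step 4): P = [2, 9] / [5] / [7];  Q = [1, 2] / [3] / [4]
  Insert 1 (step 5): P = [1, 9] / [2] / [5] / [7];  Q = [1, 2] / [3] / [4] / [5]
  Insert 3 (step 6): P = [1, 3] / [2, 9] / [5] / [7];  Q = [1, 2] / [3, 6] / [4] / [5]
  Insert 4 (step 7): P = [1, 3, 4] / [2, 9] / [5] / [7];  Q = [1, 2, 7] / [3, 6] / [4] / [5]
  Insert 8 (step 8): P = [1, 3, 4, 8] / [2, 9] / [5] / [7];  Q = [1, 2, 7, 8] / [3, 6] / [4] / [5]
  Insert 6 (step 9): P = [1, 3, 4, 6] / [2, 8] / [5, 9] / [7];  Q = [1, 2, 7, 8] / [3, 6] / [4, 9] / [5]
Final shape: (4, 2, 2, 1).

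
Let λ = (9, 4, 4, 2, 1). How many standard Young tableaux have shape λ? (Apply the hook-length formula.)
# SYT of shape (9, 4, 4, 2, 1) = 65116800

Hook-length formula: f^λ = n! / Π hook(c), product over all cells c of the Young diagram. For λ = (9, 4, 4, 2, 1), n = 20 boxes. Hook lengths by row (left-to-right, top-to-bottom): [13, 11, 9, 8, 5, 4, 3, 2, 1]; [7, 5, 3, 2]; [6, 4, 2, 1]; [3, 1]; [1]. Product of hooks = 37362124800. So f^λ = 20! / 37362124800 = 2432902008176640000 / 37362124800 = 65116800.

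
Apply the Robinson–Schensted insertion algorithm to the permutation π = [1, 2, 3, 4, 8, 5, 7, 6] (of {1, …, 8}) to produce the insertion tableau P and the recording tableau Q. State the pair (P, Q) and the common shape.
P = [1, 2, 3, 4, 5, 6] / [7] / [8];  Q = [1, 2, 3, 4, 5, 7] / [6] / [8];  common shape = (6, 1, 1)

Row-insert the values π_1, π_2, … into P one at a time, bumping the leftmost entry strictly greater than the inserted value down to the next row. The recording tableau Q records, in position (i, j), the step at which that cell was added to P.
  Insert 1 (step 1): P = [1];  Q = [1]
  Insert 2 (step 2): P = [1, 2];  Q = [1, 2]
  Insert 3 (step 3): P = [1, 2, 3];  Q = [1, 2, 3]
  Insert 4 (step 4): P = [1, 2, 3, 4];  Q = [1, 2, 3, 4]
  Insert 8 (step 5): P = [1, 2, 3, 4, 8];  Q = [1, 2, 3, 4, 5]
  Insert 5 (step 6): P = [1, 2, 3, 4, 5] / [8];  Q = [1, 2, 3, 4, 5] / [6]
  Insert 7 (step 7): P = [1, 2, 3, 4, 5, 7] / [8];  Q = [1, 2, 3, 4, 5, 7] / [6]
  Insert 6 (step 8): P = [1, 2, 3, 4, 5, 6] / [7] / [8];  Q = [1, 2, 3, 4, 5, 7] / [6] / [8]
Final shape: (6, 1, 1).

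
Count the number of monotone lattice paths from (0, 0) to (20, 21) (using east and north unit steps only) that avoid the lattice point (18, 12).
Number of paths = 264371809845

Total paths from (0, 0) to (20, 21): C(41, 20) = 269128937220. Paths through (18, 12): (paths (0, 0) → (18, 12)) × (paths (18, 12) → (20, 21)) = C(30, 18) · C(11, 2) = 86493225 · 55 = 4757127375. Avoidance count = 269128937220 − 4757127375 = 264371809845.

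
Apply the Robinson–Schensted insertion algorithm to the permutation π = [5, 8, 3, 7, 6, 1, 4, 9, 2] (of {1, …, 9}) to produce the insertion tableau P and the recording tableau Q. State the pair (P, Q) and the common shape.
P = [1, 2, 9] / [3, 4] / [5, 6] / [7] / [8];  Q = [1, 2, 8] / [3, 4] / [5, 7] / [6] / [9];  common shape = (3, 2, 2, 1, 1)

Row-insert the values π_1, π_2, … into P one at a time, bumping the leftmost entry strictly greater than the inserted value down to the next row. The recording tableau Q records, in position (i, j), the step at which that cell was added to P.
  Insert 5 (step 1): P = [5];  Q = [1]
  Insert 8 (step 2): P = [5, 8];  Q = [1, 2]
  Insert 3 (step 3): P = [3, 8] / [5];  Q = [1, 2] / [3]
  Insert 7 (step 4): P = [3, 7] / [5, 8];  Q = [1, 2] / [3, 4]
  Insert 6 (step 5): P = [3, 6] / [5, 7] / [8];  Q = [1, 2] / [3, 4] / [5]
  Insert 1 (step 6): P = [1, 6] / [3, 7] / [5] / [8];  Q = [1, 2] / [3, 4] / [5] / [6]
  Insert 4 (step 7): P = [1, 4] / [3, 6] / [5, 7] / [8];  Q = [1, 2] / [3, 4] / [5, 7] / [6]
  Insert 9 (step 8): P = [1, 4, 9] / [3, 6] / [5, 7] / [8];  Q = [1, 2, 8] / [3, 4] / [5, 7] / [6]
  Insert 2 (step 9): P = [1, 2, 9] / [3, 4] / [5, 6] / [7] / [8];  Q = [1, 2, 8] / [3, 4] / [5, 7] / [6] / [9]
Final shape: (3, 2, 2, 1, 1).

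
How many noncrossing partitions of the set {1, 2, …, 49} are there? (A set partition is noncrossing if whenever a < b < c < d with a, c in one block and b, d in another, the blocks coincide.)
C_49 = 509552245179617138054608572

These noncrossing partitions are counted by the Catalan number C_n = (1/(n + 1)) · C(2n, n). For n = 49: C_49 = (1/50) · C(98, 49) = 25477612258980856902730428600/50 = 509552245179617138054608572.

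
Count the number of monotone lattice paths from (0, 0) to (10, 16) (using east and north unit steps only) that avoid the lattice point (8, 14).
Number of paths = 3393115

Total paths from (0, 0) to (10, 16): C(26, 10) = 5311735. Paths through (8, 14): (paths (0, 0) → (8, 14)) × (paths (8, 14) → (10, 16)) = C(22, 8) · C(4, 2) = 319770 · 6 = 1918620. Avoidance count = 5311735 − 1918620 = 3393115.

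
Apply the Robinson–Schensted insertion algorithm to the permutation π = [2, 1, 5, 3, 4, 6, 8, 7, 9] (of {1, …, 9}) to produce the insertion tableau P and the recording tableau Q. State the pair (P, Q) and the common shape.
P = [1, 3, 4, 6, 7, 9] / [2, 5, 8];  Q = [1, 3, 5, 6, 7, 9] / [2, 4, 8];  common shape = (6, 3)

Row-insert the values π_1, π_2, … into P one at a time, bumping the leftmost entry strictly greater than the inserted value down to the next row. The recording tableau Q records, in position (i, j), the step at which that cell was added to P.
  Insert 2 (step 1): P = [2];  Q = [1]
  Insert 1 (step 2): P = [1] / [2];  Q = [1] / [2]
  Insert 5 (step 3): P = [1, 5] / [2];  Q = [1, 3] / [2]
  Insert 3 (step 4): P = [1, 3] / [2, 5];  Q = [1, 3] / [2, 4]
  Insert 4 (step 5): P = [1, 3, 4] / [2, 5];  Q = [1, 3, 5] / [2, 4]
  Insert 6 (step 6): P = [1, 3, 4, 6] / [2, 5];  Q = [1, 3, 5, 6] / [2, 4]
  Insert 8 (step 7): P = [1, 3, 4, 6, 8] / [2, 5];  Q = [1, 3, 5, 6, 7] / [2, 4]
  Insert 7 (step 8): P = [1, 3, 4, 6, 7] / [2, 5, 8];  Q = [1, 3, 5, 6, 7] / [2, 4, 8]
  Insert 9 (step 9): P = [1, 3, 4, 6, 7, 9] / [2, 5, 8];  Q = [1, 3, 5, 6, 7, 9] / [2, 4, 8]
Final shape: (6, 3).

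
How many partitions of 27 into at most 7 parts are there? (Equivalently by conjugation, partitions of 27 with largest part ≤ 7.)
p(27, parts ≤ 7) = 1175

Use the recurrence p(n, m) = p(n, m−1) + p(n−m, m): either the largest part is < m (count p(n, m−1)) or the largest part is exactly m (remove one copy of m, count p(n−m, m)). With p(0, ·) = 1 this gives p(27, parts ≤ 7) = 1175. (By conjugating Young diagrams, this also counts partitions of 27 into at most 7 parts.)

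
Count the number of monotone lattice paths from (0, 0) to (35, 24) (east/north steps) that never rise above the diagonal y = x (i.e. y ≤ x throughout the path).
Number of paths = 7210477496434485

By the reflection principle (André's argument), the number of monotone paths to (35, 24) with n ≤ m that never go above y = x is C(59, 35) − C(59, 36) = 21631432489303455 − 14420954992868970 = 7210477496434485.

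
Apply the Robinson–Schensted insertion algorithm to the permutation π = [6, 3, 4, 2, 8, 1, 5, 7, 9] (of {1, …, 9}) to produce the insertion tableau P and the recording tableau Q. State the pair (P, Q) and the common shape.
P = [1, 4, 5, 7, 9] / [2, 8] / [3] / [6];  Q = [1, 3, 5, 8, 9] / [2, 7] / [4] / [6];  common shape = (5, 2, 1, 1)

Row-insert the values π_1, π_2, … into P one at a time, bumping the leftmost entry strictly greater than the inserted value down to the next row. The recording tableau Q records, in position (i, j), the step at which that cell was added to P.
  Insert 6 (step 1): P = [6];  Q = [1]
  Insert 3 (step 2): P = [3] / [6];  Q = [1] / [2]
  Insert 4 (step 3): P = [3, 4] / [6];  Q = [1, 3] / [2]
  Insert 2 (step 4): P = [2, 4] / [3] / [6];  Q = [1, 3] / [2] / [4]
  Insert 8 (step 5): P = [2, 4, 8] / [3] / [6];  Q = [1, 3, 5] / [2] / [4]
  Insert 1 (step 6): P = [1, 4, 8] / [2] / [3] / [6];  Q = [1, 3, 5] / [2] / [4] / [6]
  Insert 5 (step 7): P = [1, 4, 5] / [2, 8] / [3] / [6];  Q = [1, 3, 5] / [2, 7] / [4] / [6]
  Insert 7 (step 8): P = [1, 4, 5, 7] / [2, 8] / [3] / [6];  Q = [1, 3, 5, 8] / [2, 7] / [4] / [6]
  Insert 9 (step 9): P = [1, 4, 5, 7, 9] / [2, 8] / [3] / [6];  Q = [1, 3, 5, 8, 9] / [2, 7] / [4] / [6]
Final shape: (5, 2, 1, 1).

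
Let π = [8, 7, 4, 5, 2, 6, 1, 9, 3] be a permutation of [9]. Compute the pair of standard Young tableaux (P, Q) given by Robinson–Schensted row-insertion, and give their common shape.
P = [1, 3, 6, 9] / [2, 5] / [4] / [7] / [8];  Q = [1, 4, 6, 8] / [2, 9] / [3] / [5] / [7];  common shape = (4, 2, 1, 1, 1)

Row-insert the values π_1, π_2, … into P one at a time, bumping the leftmost entry strictly greater than the inserted value down to the next row. The recording tableau Q records, in position (i, j), the step at which that cell was added to P.
  Insert 8 (step 1): P = [8];  Q = [1]
  Insert 7 (step 2): P = [7] / [8];  Q = [1] / [2]
  Insert 4 (step 3): P = [4] / [7] / [8];  Q = [1] / [2] / [3]
  Insert 5 (step 4): P = [4, 5] / [7] / [8];  Q = [1, 4] / [2] / [3]
  Insert 2 (step 5): P = [2, 5] / [4] / [7] / [8];  Q = [1, 4] / [2] / [3] / [5]
  Insert 6 (step 6): P = [2, 5, 6] / [4] / [7] / [8];  Q = [1, 4, 6] / [2] / [3] / [5]
  Insert 1 (step 7): P = [1, 5, 6] / [2] / [4] / [7] / [8];  Q = [1, 4, 6] / [2] / [3] / [5] / [7]
  Insert 9 (step 8): P = [1, 5, 6, 9] / [2] / [4] / [7] / [8];  Q = [1, 4, 6, 8] / [2] / [3] / [5] / [7]
  Insert 3 (step 9): P = [1, 3, 6, 9] / [2, 5] / [4] / [7] / [8];  Q = [1, 4, 6, 8] / [2, 9] / [3] / [5] / [7]
Final shape: (4, 2, 1, 1, 1).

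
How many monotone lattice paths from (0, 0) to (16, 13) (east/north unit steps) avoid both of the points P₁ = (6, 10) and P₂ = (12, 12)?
Number of paths = 53173967

Inclusion–exclusion. Total paths: C(29, 16) = 67863915. Through P₁: C(16, 6)·C(13, 10) = 2290288. Through P₂: C(24, 12)·C(5, 4) = 13520780. Since P₁ is strictly southwest of P₂, a monotone path through both must visit P₁ then P₂; paths through both = C(16, 6)·C(8, 6)·C(5, 4) = 1121120. Avoid both = 67863915 − 2290288 − 13520780 + 1121120 = 53173967.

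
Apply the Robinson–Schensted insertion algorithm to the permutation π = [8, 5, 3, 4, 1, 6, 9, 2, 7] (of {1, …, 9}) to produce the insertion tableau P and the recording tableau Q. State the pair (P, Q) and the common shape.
P = [1, 2, 6, 7] / [3, 4, 9] / [5] / [8];  Q = [1, 4, 6, 7] / [2, 8, 9] / [3] / [5];  common shape = (4, 3, 1, 1)

Row-insert the values π_1, π_2, … into P one at a time, bumping the leftmost entry strictly greater than the inserted value down to the next row. The recording tableau Q records, in position (i, j), the step at which that cell was added to P.
  Insert 8 (step 1): P = [8];  Q = [1]
  Insert 5 (step 2): P = [5] / [8];  Q = [1] / [2]
  Insert 3 (step 3): P = [3] / [5] / [8];  Q = [1] / [2] / [3]
  Insert 4 (step 4): P = [3, 4] / [5] / [8];  Q = [1, 4] / [2] / [3]
  Insert 1 (step 5): P = [1, 4] / [3] / [5] / [8];  Q = [1, 4] / [2] / [3] / [5]
  Insert 6 (step 6): P = [1, 4, 6] / [3] / [5] / [8];  Q = [1, 4, 6] / [2] / [3] / [5]
  Insert 9 (step 7): P = [1, 4, 6, 9] / [3] / [5] / [8];  Q = [1, 4, 6, 7] / [2] / [3] / [5]
  Insert 2 (step 8): P = [1, 2, 6, 9] / [3, 4] / [5] / [8];  Q = [1, 4, 6, 7] / [2, 8] / [3] / [5]
  Insert 7 (step 9): P = [1, 2, 6, 7] / [3, 4, 9] / [5] / [8];  Q = [1, 4, 6, 7] / [2, 8, 9] / [3] / [5]
Final shape: (4, 3, 1, 1).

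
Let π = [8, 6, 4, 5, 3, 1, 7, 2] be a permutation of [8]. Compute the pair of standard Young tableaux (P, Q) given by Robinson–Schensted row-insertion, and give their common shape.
P = [1, 2, 7] / [3, 5] / [4] / [6] / [8];  Q = [1, 4, 7] / [2, 8] / [3] / [5] / [6];  common shape = (3, 2, 1, 1, 1)

Row-insert the values π_1, π_2, … into P one at a time, bumping the leftmost entry strictly greater than the inserted value down to the next row. The recording tableau Q records, in position (i, j), the step at which that cell was added to P.
  Insert 8 (step 1): P = [8];  Q = [1]
  Insert 6 (step 2): P = [6] / [8];  Q = [1] / [2]
  Insert 4 (step 3): P = [4] / [6] / [8];  Q = [1] / [2] / [3]
  Insert 5 (step 4): P = [4, 5] / [6] / [8];  Q = [1, 4] / [2] / [3]
  Insert 3 (step 5): P = [3, 5] / [4] / [6] / [8];  Q = [1, 4] / [2] / [3] / [5]
  Insert 1 (step 6): P = [1, 5] / [3] / [4] / [6] / [8];  Q = [1, 4] / [2] / [3] / [5] / [6]
  Insert 7 (step 7): P = [1, 5, 7] / [3] / [4] / [6] / [8];  Q = [1, 4, 7] / [2] / [3] / [5] / [6]
  Insert 2 (step 8): P = [1, 2, 7] / [3, 5] / [4] / [6] / [8];  Q = [1, 4, 7] / [2, 8] / [3] / [5] / [6]
Final shape: (3, 2, 1, 1, 1).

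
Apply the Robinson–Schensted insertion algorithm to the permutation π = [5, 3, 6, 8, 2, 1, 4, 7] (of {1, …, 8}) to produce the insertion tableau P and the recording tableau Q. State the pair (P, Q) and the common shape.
P = [1, 4, 7] / [2, 6, 8] / [3] / [5];  Q = [1, 3, 4] / [2, 7, 8] / [5] / [6];  common shape = (3, 3, 1, 1)

Row-insert the values π_1, π_2, … into P one at a time, bumping the leftmost entry strictly greater than the inserted value down to the next row. The recording tableau Q records, in position (i, j), the step at which that cell was added to P.
  Insert 5 (step 1): P = [5];  Q = [1]
  Insert 3 (step 2): P = [3] / [5];  Q = [1] / [2]
  Insert 6 (step 3): P = [3, 6] / [5];  Q = [1, 3] / [2]
  Insert 8 (step 4): P = [3, 6, 8] / [5];  Q = [1, 3, 4] / [2]
  Insert 2 (step 5): P = [2, 6, 8] / [3] / [5];  Q = [1, 3, 4] / [2] / [5]
  Insert 1 (step 6): P = [1, 6, 8] / [2] / [3] / [5];  Q = [1, 3, 4] / [2] / [5] / [6]
  Insert 4 (step 7): P = [1, 4, 8] / [2, 6] / [3] / [5];  Q = [1, 3, 4] / [2, 7] / [5] / [6]
  Insert 7 (step 8): P = [1, 4, 7] / [2, 6, 8] / [3] / [5];  Q = [1, 3, 4] / [2, 7, 8] / [5] / [6]
Final shape: (3, 3, 1, 1).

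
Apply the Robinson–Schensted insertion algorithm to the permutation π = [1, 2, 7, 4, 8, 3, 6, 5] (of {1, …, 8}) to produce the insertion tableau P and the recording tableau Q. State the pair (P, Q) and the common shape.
P = [1, 2, 3, 5] / [4, 6] / [7, 8];  Q = [1, 2, 3, 5] / [4, 7] / [6, 8];  common shape = (4, 2, 2)

Row-insert the values π_1, π_2, … into P one at a time, bumping the leftmost entry strictly greater than the inserted value down to the next row. The recording tableau Q records, in position (i, j), the step at which that cell was added to P.
  Insert 1 (step 1): P = [1];  Q = [1]
  Insert 2 (step 2): P = [1, 2];  Q = [1, 2]
  Insert 7 (step 3): P = [1, 2, 7];  Q = [1, 2, 3]
  Insert 4 (step 4): P = [1, 2, 4] / [7];  Q = [1, 2, 3] / [4]
  Insert 8 (step 5): P = [1, 2, 4, 8] / [7];  Q = [1, 2, 3, 5] / [4]
  Insert 3 (step 6): P = [1, 2, 3, 8] / [4] / [7];  Q = [1, 2, 3, 5] / [4] / [6]
  Insert 6 (step 7): P = [1, 2, 3, 6] / [4, 8] / [7];  Q = [1, 2, 3, 5] / [4, 7] / [6]
  Insert 5 (step 8): P = [1, 2, 3, 5] / [4, 6] / [7, 8];  Q = [1, 2, 3, 5] / [4, 7] / [6, 8]
Final shape: (4, 2, 2).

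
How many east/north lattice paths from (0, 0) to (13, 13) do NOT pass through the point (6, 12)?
Number of paths = 10252088

Total paths from (0, 0) to (13, 13): C(26, 13) = 10400600. Paths through (6, 12): (paths (0, 0) → (6, 12)) × (paths (6, 12) → (13, 13)) = C(18, 6) · C(8, 7) = 18564 · 8 = 148512. Avoidance count = 10400600 − 148512 = 10252088.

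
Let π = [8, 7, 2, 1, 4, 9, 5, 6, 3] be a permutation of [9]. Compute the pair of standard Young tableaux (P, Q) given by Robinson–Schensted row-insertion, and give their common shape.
P = [1, 3, 5, 6] / [2, 4] / [7, 9] / [8];  Q = [1, 5, 6, 8] / [2, 7] / [3, 9] / [4];  common shape = (4, 2, 2, 1)

Row-insert the values π_1, π_2, … into P one at a time, bumping the leftmost entry strictly greater than the inserted value down to the next row. The recording tableau Q records, in position (i, j), the step at which that cell was added to P.
  Insert 8 (step 1): P = [8];  Q = [1]
  Insert 7 (step 2): P = [7] / [8];  Q = [1] / [2]
  Insert 2 (step 3): P = [2] / [7] / [8];  Q = [1] / [2] / [3]
  Insert 1 (step 4): P = [1] / [2] / [7] / [8];  Q = [1] / [2] / [3] / [4]
  Insert 4 (step 5): P = [1, 4] / [2] / [7] / [8];  Q = [1, 5] / [2] / [3] / [4]
  Insert 9 (step 6): P = [1, 4, 9] / [2] / [7] / [8];  Q = [1, 5, 6] / [2] / [3] / [4]
  Insert 5 (step 7): P = [1, 4, 5] / [2, 9] / [7] / [8];  Q = [1, 5, 6] / [2, 7] / [3] / [4]
  Insert 6 (step 8): P = [1, 4, 5, 6] / [2, 9] / [7] / [8];  Q = [1, 5, 6, 8] / [2, 7] / [3] / [4]
  Insert 3 (step 9): P = [1, 3, 5, 6] / [2, 4] / [7, 9] / [8];  Q = [1, 5, 6, 8] / [2, 7] / [3, 9] / [4]
Final shape: (4, 2, 2, 1).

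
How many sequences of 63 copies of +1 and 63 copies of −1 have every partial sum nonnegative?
C_63 = 94295850558771979787935384946380125

These ballot sequences are counted by the Catalan number C_n = (1/(n + 1)) · C(2n, n). For n = 63: C_63 = (1/64) · C(126, 63) = 6034934435761406706427864636568328000/64 = 94295850558771979787935384946380125.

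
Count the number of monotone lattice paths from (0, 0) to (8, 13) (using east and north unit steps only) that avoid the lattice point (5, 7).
Number of paths = 136962

Total paths from (0, 0) to (8, 13): C(21, 8) = 203490. Paths through (5, 7): (paths (0, 0) → (5, 7)) × (paths (5, 7) → (8, 13)) = C(12, 5) · C(9, 3) = 792 · 84 = 66528. Avoidance count = 203490 − 66528 = 136962.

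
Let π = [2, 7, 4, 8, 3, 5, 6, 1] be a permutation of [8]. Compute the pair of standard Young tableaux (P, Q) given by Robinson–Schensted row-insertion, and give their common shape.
P = [1, 3, 5, 6] / [2, 8] / [4] / [7];  Q = [1, 2, 4, 7] / [3, 6] / [5] / [8];  common shape = (4, 2, 1, 1)

Row-insert the values π_1, π_2, … into P one at a time, bumping the leftmost entry strictly greater than the inserted value down to the next row. The recording tableau Q records, in position (i, j), the step at which that cell was added to P.
  Insert 2 (step 1): P = [2];  Q = [1]
  Insert 7 (step 2): P = [2, 7];  Q = [1, 2]
  Insert 4 (step 3): P = [2, 4] / [7];  Q = [1, 2] / [3]
  Insert 8 (step 4): P = [2, 4, 8] / [7];  Q = [1, 2, 4] / [3]
  Insert 3 (step 5): P = [2, 3, 8] / [4] / [7];  Q = [1, 2, 4] / [3] / [5]
  Insert 5 (step 6): P = [2, 3, 5] / [4, 8] / [7];  Q = [1, 2, 4] / [3, 6] / [5]
  Insert 6 (step 7): P = [2, 3, 5, 6] / [4, 8] / [7];  Q = [1, 2, 4, 7] / [3, 6] / [5]
  Insert 1 (step 8): P = [1, 3, 5, 6] / [2, 8] / [4] / [7];  Q = [1, 2, 4, 7] / [3, 6] / [5] / [8]
Final shape: (4, 2, 1, 1).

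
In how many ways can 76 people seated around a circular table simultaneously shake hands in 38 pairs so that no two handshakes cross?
C_38 = 176733862787006701400

These noncrossing handshakes are counted by the Catalan number C_n = (1/(n + 1)) · C(2n, n). For n = 38: C_38 = (1/39) · C(76, 38) = 6892620648693261354600/39 = 176733862787006701400.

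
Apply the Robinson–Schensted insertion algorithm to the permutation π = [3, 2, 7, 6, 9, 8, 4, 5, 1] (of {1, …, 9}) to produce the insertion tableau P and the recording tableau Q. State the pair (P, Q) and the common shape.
P = [1, 4, 5] / [2, 6, 8] / [3, 9] / [7];  Q = [1, 3, 5] / [2, 4, 6] / [7, 8] / [9];  common shape = (3, 3, 2, 1)

Row-insert the values π_1, π_2, … into P one at a time, bumping the leftmost entry strictly greater than the inserted value down to the next row. The recording tableau Q records, in position (i, j), the step at which that cell was added to P.
  Insert 3 (step 1): P = [3];  Q = [1]
  Insert 2 (step 2): P = [2] / [3];  Q = [1] / [2]
  Insert 7 (step 3): P = [2, 7] / [3];  Q = [1, 3] / [2]
  Insert 6 (step 4): P = [2, 6] / [3, 7];  Q = [1, 3] / [2, 4]
  Insert 9 (step 5): P = [2, 6, 9] / [3, 7];  Q = [1, 3, 5] / [2, 4]
  Insert 8 (step 6): P = [2, 6, 8] / [3, 7, 9];  Q = [1, 3, 5] / [2, 4, 6]
  Insert 4 (step 7): P = [2, 4, 8] / [3, 6, 9] / [7];  Q = [1, 3, 5] / [2, 4, 6] / [7]
  Insert 5 (step 8): P = [2, 4, 5] / [3, 6, 8] / [7, 9];  Q = [1, 3, 5] / [2, 4, 6] / [7, 8]
  Insert 1 (step 9): P = [1, 4, 5] / [2, 6, 8] / [3, 9] / [7];  Q = [1, 3, 5] / [2, 4, 6] / [7, 8] / [9]
Final shape: (3, 3, 2, 1).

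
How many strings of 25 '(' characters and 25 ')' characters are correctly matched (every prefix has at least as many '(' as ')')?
C_25 = 4861946401452

These balanced parentheses are counted by the Catalan number C_n = (1/(n + 1)) · C(2n, n). For n = 25: C_25 = (1/26) · C(50, 25) = 126410606437752/26 = 4861946401452.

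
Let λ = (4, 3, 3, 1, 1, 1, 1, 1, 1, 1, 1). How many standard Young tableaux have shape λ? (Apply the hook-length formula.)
# SYT of shape (4, 3, 3, 1, 1, 1, 1, 1, 1, 1, 1) = 358020

Hook-length formula: f^λ = n! / Π hook(c), product over all cells c of the Young diagram. For λ = (4, 3, 3, 1, 1, 1, 1, 1, 1, 1, 1), n = 18 boxes. Hook lengths by row (left-to-right, top-to-bottom): [14, 5, 4, 1]; [12, 3, 2]; [11, 2, 1]; [8]; [7]; [6]; [5]; [4]; [3]; [2]; [1]. Product of hooks = 17882726400. So f^λ = 18! / 17882726400 = 6402373705728000 / 17882726400 = 358020.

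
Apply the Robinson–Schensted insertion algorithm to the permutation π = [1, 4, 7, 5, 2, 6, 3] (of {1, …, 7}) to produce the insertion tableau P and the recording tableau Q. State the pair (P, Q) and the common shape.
P = [1, 2, 3, 6] / [4, 5] / [7];  Q = [1, 2, 3, 6] / [4, 7] / [5];  common shape = (4, 2, 1)

Row-insert the values π_1, π_2, … into P one at a time, bumping the leftmost entry strictly greater than the inserted value down to the next row. The recording tableau Q records, in position (i, j), the step at which that cell was added to P.
  Insert 1 (step 1): P = [1];  Q = [1]
  Insert 4 (step 2): P = [1, 4];  Q = [1, 2]
  Insert 7 (step 3): P = [1, 4, 7];  Q = [1, 2, 3]
  Insert 5 (step 4): P = [1, 4, 5] / [7];  Q = [1, 2, 3] / [4]
  Insert 2 (step 5): P = [1, 2, 5] / [4] / [7];  Q = [1, 2, 3] / [4] / [5]
  Insert 6 (step 6): P = [1, 2, 5, 6] / [4] / [7];  Q = [1, 2, 3, 6] / [4] / [5]
  Insert 3 (step 7): P = [1, 2, 3, 6] / [4, 5] / [7];  Q = [1, 2, 3, 6] / [4, 7] / [5]
Final shape: (4, 2, 1).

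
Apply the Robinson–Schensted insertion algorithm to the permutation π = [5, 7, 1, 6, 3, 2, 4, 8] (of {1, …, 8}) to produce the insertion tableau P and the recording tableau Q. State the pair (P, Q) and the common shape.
P = [1, 2, 4, 8] / [3, 6] / [5] / [7];  Q = [1, 2, 7, 8] / [3, 4] / [5] / [6];  common shape = (4, 2, 1, 1)

Row-insert the values π_1, π_2, … into P one at a time, bumping the leftmost entry strictly greater than the inserted value down to the next row. The recording tableau Q records, in position (i, j), the step at which that cell was added to P.
  Insert 5 (step 1): P = [5];  Q = [1]
  Insert 7 (step 2): P = [5, 7];  Q = [1, 2]
  Insert 1 (step 3): P = [1, 7] / [5];  Q = [1, 2] / [3]
  Insert 6 (step 4): P = [1, 6] / [5, 7];  Q = [1, 2] / [3, 4]
  Insert 3 (step 5): P = [1, 3] / [5, 6] / [7];  Q = [1, 2] / [3, 4] / [5]
  Insert 2 (step 6): P = [1, 2] / [3, 6] / [5] / [7];  Q = [1, 2] / [3, 4] / [5] / [6]
  Insert 4 (step 7): P = [1, 2, 4] / [3, 6] / [5] / [7];  Q = [1, 2, 7] / [3, 4] / [5] / [6]
  Insert 8 (step 8): P = [1, 2, 4, 8] / [3, 6] / [5] / [7];  Q = [1, 2, 7, 8] / [3, 4] / [5] / [6]
Final shape: (4, 2, 1, 1).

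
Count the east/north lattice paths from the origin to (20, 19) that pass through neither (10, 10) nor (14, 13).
Number of paths = 39297014482

Inclusion–exclusion. Total paths: C(39, 20) = 68923264410. Through P₁: C(20, 10)·C(19, 10) = 17067389768. Through P₂: C(27, 14)·C(12, 6) = 18533869200. Since P₁ is strictly southwest of P₂, a monotone path through both must visit P₁ then P₂; paths through both = C(20, 10)·C(7, 4)·C(12, 6) = 5975009040. Avoid both = 68923264410 − 17067389768 − 18533869200 + 5975009040 = 39297014482.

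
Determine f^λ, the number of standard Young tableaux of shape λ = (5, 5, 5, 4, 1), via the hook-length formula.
# SYT of shape (5, 5, 5, 4, 1) = 17736576

Hook-length formula: f^λ = n! / Π hook(c), product over all cells c of the Young diagram. For λ = (5, 5, 5, 4, 1), n = 20 boxes. Hook lengths by row (left-to-right, top-to-bottom): [9, 7, 6, 5, 3]; [8, 6, 5, 4, 2]; [7, 5, 4, 3, 1]; [5, 3, 2, 1]; [1]. Product of hooks = 137168640000. So f^λ = 20! / 137168640000 = 2432902008176640000 / 137168640000 = 17736576.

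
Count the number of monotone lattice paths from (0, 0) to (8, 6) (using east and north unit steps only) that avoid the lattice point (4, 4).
Number of paths = 1953

Total paths from (0, 0) to (8, 6): C(14, 8) = 3003. Paths through (4, 4): (paths (0, 0) → (4, 4)) × (paths (4, 4) → (8, 6)) = C(8, 4) · C(6, 4) = 70 · 15 = 1050. Avoidance count = 3003 − 1050 = 1953.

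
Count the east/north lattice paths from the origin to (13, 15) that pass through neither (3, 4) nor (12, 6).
Number of paths = 24930710

Inclusion–exclusion. Total paths: C(28, 13) = 37442160. Through P₁: C(7, 3)·C(21, 10) = 12345060. Through P₂: C(18, 12)·C(10, 1) = 185640. Since P₁ is strictly southwest of P₂, a monotone path through both must visit P₁ then P₂; paths through both = C(7, 3)·C(11, 9)·C(10, 1) = 19250. Avoid both = 37442160 − 12345060 − 185640 + 19250 = 24930710.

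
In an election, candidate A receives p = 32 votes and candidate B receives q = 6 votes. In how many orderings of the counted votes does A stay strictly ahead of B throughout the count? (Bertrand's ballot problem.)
Strict-lead orderings = 1888887

Total orderings of the 38 votes with 32 for A: C(38, 32) = 2760681. By the Bertrand ballot formula (Cycle Lemma / reflection principle), the number of orderings in which A is strictly ahead of B throughout is (p − q)/(p + q) · C(p + q, p) = (32 − 6)/(32 + 6) · 2760681 = 1888887.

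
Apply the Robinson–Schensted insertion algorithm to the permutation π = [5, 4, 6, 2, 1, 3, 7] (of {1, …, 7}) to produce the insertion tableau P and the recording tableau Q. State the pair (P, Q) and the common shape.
P = [1, 3, 7] / [2, 6] / [4] / [5];  Q = [1, 3, 7] / [2, 6] / [4] / [5];  common shape = (3, 2, 1, 1)

Row-insert the values π_1, π_2, … into P one at a time, bumping the leftmost entry strictly greater than the inserted value down to the next row. The recording tableau Q records, in position (i, j), the step at which that cell was added to P.
  Insert 5 (step 1): P = [5];  Q = [1]
  Insert 4 (step 2): P = [4] / [5];  Q = [1] / [2]
  Insert 6 (step 3): P = [4, 6] / [5];  Q = [1, 3] / [2]
  Insert 2 (step 4): P = [2, 6] / [4] / [5];  Q = [1, 3] / [2] / [4]
  Insert 1 (step 5): P = [1, 6] / [2] / [4] / [5];  Q = [1, 3] / [2] / [4] / [5]
  Insert 3 (step 6): P = [1, 3] / [2, 6] / [4] / [5];  Q = [1, 3] / [2, 6] / [4] / [5]
  Insert 7 (step 7): P = [1, 3, 7] / [2, 6] / [4] / [5];  Q = [1, 3, 7] / [2, 6] / [4] / [5]
Final shape: (3, 2, 1, 1).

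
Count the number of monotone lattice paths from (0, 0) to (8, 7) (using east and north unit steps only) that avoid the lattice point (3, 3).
Number of paths = 3915

Total paths from (0, 0) to (8, 7): C(15, 8) = 6435. Paths through (3, 3): (paths (0, 0) → (3, 3)) × (paths (3, 3) → (8, 7)) = C(6, 3) · C(9, 5) = 20 · 126 = 2520. Avoidance count = 6435 − 2520 = 3915.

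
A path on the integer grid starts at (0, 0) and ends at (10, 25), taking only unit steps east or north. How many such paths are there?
Number of paths = 183579396

A monotone lattice path from (0, 0) to (10, 25) consists of 10 east steps and 25 north steps in some order, so it is determined by which 10 of the 35 steps are east. The count is C(35, 10) = 183579396.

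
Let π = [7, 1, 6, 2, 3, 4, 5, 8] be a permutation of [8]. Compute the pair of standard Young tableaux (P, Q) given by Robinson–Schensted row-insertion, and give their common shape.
P = [1, 2, 3, 4, 5, 8] / [6] / [7];  Q = [1, 3, 5, 6, 7, 8] / [2] / [4];  common shape = (6, 1, 1)

Row-insert the values π_1, π_2, … into P one at a time, bumping the leftmost entry strictly greater than the inserted value down to the next row. The recording tableau Q records, in position (i, j), the step at which that cell was added to P.
  Insert 7 (step 1): P = [7];  Q = [1]
  Insert 1 (step 2): P = [1] / [7];  Q = [1] / [2]
  Insert 6 (step 3): P = [1, 6] / [7];  Q = [1, 3] / [2]
  Insert 2 (step 4): P = [1, 2] / [6] / [7];  Q = [1, 3] / [2] / [4]
  Insert 3 (step 5): P = [1, 2, 3] / [6] / [7];  Q = [1, 3, 5] / [2] / [4]
  Insert 4 (step 6): P = [1, 2, 3, 4] / [6] / [7];  Q = [1, 3, 5, 6] / [2] / [4]
  Insert 5 (step 7): P = [1, 2, 3, 4, 5] / [6] / [7];  Q = [1, 3, 5, 6, 7] / [2] / [4]
  Insert 8 (step 8): P = [1, 2, 3, 4, 5, 8] / [6] / [7];  Q = [1, 3, 5, 6, 7, 8] / [2] / [4]
Final shape: (6, 1, 1).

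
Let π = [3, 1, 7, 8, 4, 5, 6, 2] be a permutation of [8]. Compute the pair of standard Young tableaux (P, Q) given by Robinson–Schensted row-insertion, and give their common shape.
P = [1, 2, 5, 6] / [3, 4, 8] / [7];  Q = [1, 3, 4, 7] / [2, 5, 6] / [8];  common shape = (4, 3, 1)

Row-insert the values π_1, π_2, … into P one at a time, bumping the leftmost entry strictly greater than the inserted value down to the next row. The recording tableau Q records, in position (i, j), the step at which that cell was added to P.
  Insert 3 (step 1): P = [3];  Q = [1]
  Insert 1 (step 2): P = [1] / [3];  Q = [1] / [2]
  Insert 7 (step 3): P = [1, 7] / [3];  Q = [1, 3] / [2]
  Insert 8 (step 4): P = [1, 7, 8] / [3];  Q = [1, 3, 4] / [2]
  Insert 4 (step 5): P = [1, 4, 8] / [3, 7];  Q = [1, 3, 4] / [2, 5]
  Insert 5 (step 6): P = [1, 4, 5] / [3, 7, 8];  Q = [1, 3, 4] / [2, 5, 6]
  Insert 6 (step 7): P = [1, 4, 5, 6] / [3, 7, 8];  Q = [1, 3, 4, 7] / [2, 5, 6]
  Insert 2 (step 8): P = [1, 2, 5, 6] / [3, 4, 8] / [7];  Q = [1, 3, 4, 7] / [2, 5, 6] / [8]
Final shape: (4, 3, 1).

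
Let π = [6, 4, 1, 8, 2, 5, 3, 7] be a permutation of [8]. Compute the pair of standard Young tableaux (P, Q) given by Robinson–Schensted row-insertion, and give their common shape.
P = [1, 2, 3, 7] / [4, 5] / [6, 8];  Q = [1, 4, 6, 8] / [2, 5] / [3, 7];  common shape = (4, 2, 2)

Row-insert the values π_1, π_2, … into P one at a time, bumping the leftmost entry strictly greater than the inserted value down to the next row. The recording tableau Q records, in position (i, j), the step at which that cell was added to P.
  Insert 6 (step 1): P = [6];  Q = [1]
  Insert 4 (step 2): P = [4] / [6];  Q = [1] / [2]
  Insert 1 (step 3): P = [1] / [4] / [6];  Q = [1] / [2] / [3]
  Insert 8 (step 4): P = [1, 8] / [4] / [6];  Q = [1, 4] / [2] / [3]
  Insert 2 (step 5): P = [1, 2] / [4, 8] / [6];  Q = [1, 4] / [2, 5] / [3]
  Insert 5 (step 6): P = [1, 2, 5] / [4, 8] / [6];  Q = [1, 4, 6] / [2, 5] / [3]
  Insert 3 (step 7): P = [1, 2, 3] / [4, 5] / [6, 8];  Q = [1, 4, 6] / [2, 5] / [3, 7]
  Insert 7 (step 8): P = [1, 2, 3, 7] / [4, 5] / [6, 8];  Q = [1, 4, 6, 8] / [2, 5] / [3, 7]
Final shape: (4, 2, 2).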